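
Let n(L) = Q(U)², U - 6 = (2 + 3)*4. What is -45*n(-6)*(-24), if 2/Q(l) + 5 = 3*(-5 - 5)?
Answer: 864/245 ≈ 3.5265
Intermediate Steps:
U = 26 (U = 6 + (2 + 3)*4 = 6 + 5*4 = 6 + 20 = 26)
Q(l) = -2/35 (Q(l) = 2/(-5 + 3*(-5 - 5)) = 2/(-5 + 3*(-10)) = 2/(-5 - 30) = 2/(-35) = 2*(-1/35) = -2/35)
n(L) = 4/1225 (n(L) = (-2/35)² = 4/1225)
-45*n(-6)*(-24) = -45*4/1225*(-24) = -36/245*(-24) = 864/245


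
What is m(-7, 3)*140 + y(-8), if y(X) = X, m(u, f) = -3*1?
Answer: -428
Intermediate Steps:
m(u, f) = -3
m(-7, 3)*140 + y(-8) = -3*140 - 8 = -420 - 8 = -428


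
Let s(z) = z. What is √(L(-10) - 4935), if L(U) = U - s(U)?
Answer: I*√4935 ≈ 70.25*I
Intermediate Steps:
L(U) = 0 (L(U) = U - U = 0)
√(L(-10) - 4935) = √(0 - 4935) = √(-4935) = I*√4935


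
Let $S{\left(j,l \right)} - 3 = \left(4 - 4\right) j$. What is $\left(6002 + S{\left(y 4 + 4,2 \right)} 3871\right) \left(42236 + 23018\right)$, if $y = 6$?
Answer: $1149449210$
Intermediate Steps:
$S{\left(j,l \right)} = 3$ ($S{\left(j,l \right)} = 3 + \left(4 - 4\right) j = 3 + 0 j = 3 + 0 = 3$)
$\left(6002 + S{\left(y 4 + 4,2 \right)} 3871\right) \left(42236 + 23018\right) = \left(6002 + 3 \cdot 3871\right) \left(42236 + 23018\right) = \left(6002 + 11613\right) 65254 = 17615 \cdot 65254 = 1149449210$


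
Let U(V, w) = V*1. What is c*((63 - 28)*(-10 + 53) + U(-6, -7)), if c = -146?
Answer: -218854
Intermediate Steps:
U(V, w) = V
c*((63 - 28)*(-10 + 53) + U(-6, -7)) = -146*((63 - 28)*(-10 + 53) - 6) = -146*(35*43 - 6) = -146*(1505 - 6) = -146*1499 = -218854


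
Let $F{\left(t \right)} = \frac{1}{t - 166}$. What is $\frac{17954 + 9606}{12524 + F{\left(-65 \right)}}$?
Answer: $\frac{6366360}{2893043} \approx 2.2006$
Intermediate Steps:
$F{\left(t \right)} = \frac{1}{-166 + t}$
$\frac{17954 + 9606}{12524 + F{\left(-65 \right)}} = \frac{17954 + 9606}{12524 + \frac{1}{-166 - 65}} = \frac{27560}{12524 + \frac{1}{-231}} = \frac{27560}{12524 - \frac{1}{231}} = \frac{27560}{\frac{2893043}{231}} = 27560 \cdot \frac{231}{2893043} = \frac{6366360}{2893043}$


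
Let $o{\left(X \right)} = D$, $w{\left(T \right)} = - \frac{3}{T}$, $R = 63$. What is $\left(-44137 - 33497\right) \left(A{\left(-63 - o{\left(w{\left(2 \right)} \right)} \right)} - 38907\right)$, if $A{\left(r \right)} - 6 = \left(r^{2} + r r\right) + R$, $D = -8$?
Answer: $2545463592$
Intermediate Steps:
$o{\left(X \right)} = -8$
$A{\left(r \right)} = 69 + 2 r^{2}$ ($A{\left(r \right)} = 6 + \left(\left(r^{2} + r r\right) + 63\right) = 6 + \left(\left(r^{2} + r^{2}\right) + 63\right) = 6 + \left(2 r^{2} + 63\right) = 6 + \left(63 + 2 r^{2}\right) = 69 + 2 r^{2}$)
$\left(-44137 - 33497\right) \left(A{\left(-63 - o{\left(w{\left(2 \right)} \right)} \right)} - 38907\right) = \left(-44137 - 33497\right) \left(\left(69 + 2 \left(-63 - -8\right)^{2}\right) - 38907\right) = - 77634 \left(\left(69 + 2 \left(-63 + 8\right)^{2}\right) - 38907\right) = - 77634 \left(\left(69 + 2 \left(-55\right)^{2}\right) - 38907\right) = - 77634 \left(\left(69 + 2 \cdot 3025\right) - 38907\right) = - 77634 \left(\left(69 + 6050\right) - 38907\right) = - 77634 \left(6119 - 38907\right) = \left(-77634\right) \left(-32788\right) = 2545463592$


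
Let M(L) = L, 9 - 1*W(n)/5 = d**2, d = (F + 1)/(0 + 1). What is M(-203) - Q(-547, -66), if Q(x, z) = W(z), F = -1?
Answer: -248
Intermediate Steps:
d = 0 (d = (-1 + 1)/(0 + 1) = 0/1 = 0*1 = 0)
W(n) = 45 (W(n) = 45 - 5*0**2 = 45 - 5*0 = 45 + 0 = 45)
Q(x, z) = 45
M(-203) - Q(-547, -66) = -203 - 1*45 = -203 - 45 = -248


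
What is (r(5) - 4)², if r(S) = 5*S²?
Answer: 14641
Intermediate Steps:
(r(5) - 4)² = (5*5² - 4)² = (5*25 - 4)² = (125 - 4)² = 121² = 14641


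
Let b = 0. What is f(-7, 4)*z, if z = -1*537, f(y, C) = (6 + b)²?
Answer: -19332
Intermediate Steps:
f(y, C) = 36 (f(y, C) = (6 + 0)² = 6² = 36)
z = -537
f(-7, 4)*z = 36*(-537) = -19332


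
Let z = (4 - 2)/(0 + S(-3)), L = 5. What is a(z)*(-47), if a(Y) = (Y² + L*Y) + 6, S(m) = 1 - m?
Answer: -1645/4 ≈ -411.25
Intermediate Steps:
z = ½ (z = (4 - 2)/(0 + (1 - 1*(-3))) = 2/(0 + (1 + 3)) = 2/(0 + 4) = 2/4 = 2*(¼) = ½ ≈ 0.50000)
a(Y) = 6 + Y² + 5*Y (a(Y) = (Y² + 5*Y) + 6 = 6 + Y² + 5*Y)
a(z)*(-47) = (6 + (½)² + 5*(½))*(-47) = (6 + ¼ + 5/2)*(-47) = (35/4)*(-47) = -1645/4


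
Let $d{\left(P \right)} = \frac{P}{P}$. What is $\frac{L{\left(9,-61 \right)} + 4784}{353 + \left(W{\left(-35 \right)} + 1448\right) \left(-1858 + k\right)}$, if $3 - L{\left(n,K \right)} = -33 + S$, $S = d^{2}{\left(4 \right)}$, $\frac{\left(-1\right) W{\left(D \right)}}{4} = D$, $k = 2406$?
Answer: $\frac{4819}{870577} \approx 0.0055354$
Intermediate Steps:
$d{\left(P \right)} = 1$
$W{\left(D \right)} = - 4 D$
$S = 1$ ($S = 1^{2} = 1$)
$L{\left(n,K \right)} = 35$ ($L{\left(n,K \right)} = 3 - \left(-33 + 1\right) = 3 - -32 = 3 + 32 = 35$)
$\frac{L{\left(9,-61 \right)} + 4784}{353 + \left(W{\left(-35 \right)} + 1448\right) \left(-1858 + k\right)} = \frac{35 + 4784}{353 + \left(\left(-4\right) \left(-35\right) + 1448\right) \left(-1858 + 2406\right)} = \frac{4819}{353 + \left(140 + 1448\right) 548} = \frac{4819}{353 + 1588 \cdot 548} = \frac{4819}{353 + 870224} = \frac{4819}{870577}$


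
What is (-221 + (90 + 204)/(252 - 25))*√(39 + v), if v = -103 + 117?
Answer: -49873*√53/227 ≈ -1599.5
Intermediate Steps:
v = 14
(-221 + (90 + 204)/(252 - 25))*√(39 + v) = (-221 + (90 + 204)/(252 - 25))*√(39 + 14) = (-221 + 294/227)*√53 = -49873*√53/227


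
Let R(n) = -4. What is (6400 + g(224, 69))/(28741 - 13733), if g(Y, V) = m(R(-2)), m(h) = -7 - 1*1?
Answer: 799/1876 ≈ 0.42591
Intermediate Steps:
m(h) = -8 (m(h) = -7 - 1 = -8)
g(Y, V) = -8
(6400 + g(224, 69))/(28741 - 13733) = (6400 - 8)/(28741 - 13733) = 6392/15008 = 6392*(1/15008) = 799/1876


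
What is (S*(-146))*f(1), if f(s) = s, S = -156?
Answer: 22776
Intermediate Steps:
(S*(-146))*f(1) = -156*(-146)*1 = 22776*1 = 22776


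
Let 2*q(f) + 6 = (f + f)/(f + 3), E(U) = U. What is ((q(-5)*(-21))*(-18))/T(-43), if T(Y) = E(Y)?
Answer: 189/43 ≈ 4.3953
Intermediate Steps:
q(f) = -3 + f/(3 + f) (q(f) = -3 + ((f + f)/(f + 3))/2 = -3 + ((2*f)/(3 + f))/2 = -3 + (2*f/(3 + f))/2 = -3 + f/(3 + f))
T(Y) = Y
((q(-5)*(-21))*(-18))/T(-43) = ((((-9 - 2*(-5))/(3 - 5))*(-21))*(-18))/(-43) = ((((-9 + 10)/(-2))*(-21))*(-18))*(-1/43) = ((-½*1*(-21))*(-18))*(-1/43) = (-½*(-21)*(-18))*(-1/43) = ((21/2)*(-18))*(-1/43) = -189*(-1/43) = 189/43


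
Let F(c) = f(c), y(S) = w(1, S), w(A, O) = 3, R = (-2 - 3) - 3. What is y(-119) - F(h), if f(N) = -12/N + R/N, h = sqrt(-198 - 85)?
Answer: 3 - 20*I*sqrt(283)/283 ≈ 3.0 - 1.1889*I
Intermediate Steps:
R = -8 (R = -5 - 3 = -8)
h = I*sqrt(283) (h = sqrt(-283) = I*sqrt(283) ≈ 16.823*I)
y(S) = 3
f(N) = -20/N (f(N) = -12/N - 8/N = -20/N)
F(c) = -20/c
y(-119) - F(h) = 3 - (-20)/(I*sqrt(283)) = 3 - (-20)*(-I*sqrt(283)/283) = 3 - 20*I*sqrt(283)/283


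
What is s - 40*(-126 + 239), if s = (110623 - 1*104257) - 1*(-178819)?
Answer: 180665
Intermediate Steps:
s = 185185 (s = (110623 - 104257) + 178819 = 6366 + 178819 = 185185)
s - 40*(-126 + 239) = 185185 - 40*(-126 + 239) = 185185 - 40*113 = 185185 - 1*4520 = 185185 - 4520 = 180665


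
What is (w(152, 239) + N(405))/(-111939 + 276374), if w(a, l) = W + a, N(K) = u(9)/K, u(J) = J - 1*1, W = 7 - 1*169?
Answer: -4042/66596175 ≈ -6.0694e-5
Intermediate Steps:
W = -162 (W = 7 - 169 = -162)
u(J) = -1 + J (u(J) = J - 1 = -1 + J)
N(K) = 8/K (N(K) = (-1 + 9)/K = 8/K)
w(a, l) = -162 + a
(w(152, 239) + N(405))/(-111939 + 276374) = ((-162 + 152) + 8/405)/(-111939 + 276374) = (-10 + 8*(1/405))/164435 = (-10 + 8/405)*(1/164435) = -4042/405*1/164435 = -4042/66596175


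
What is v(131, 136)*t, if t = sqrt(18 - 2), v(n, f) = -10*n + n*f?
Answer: 66024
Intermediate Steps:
v(n, f) = -10*n + f*n
t = 4 (t = sqrt(16) = 4)
v(131, 136)*t = (131*(-10 + 136))*4 = (131*126)*4 = 16506*4 = 66024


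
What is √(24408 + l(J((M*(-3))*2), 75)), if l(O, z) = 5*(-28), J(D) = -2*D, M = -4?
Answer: 2*√6067 ≈ 155.78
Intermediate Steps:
l(O, z) = -140
√(24408 + l(J((M*(-3))*2), 75)) = √(24408 - 140) = √24268 = 2*√6067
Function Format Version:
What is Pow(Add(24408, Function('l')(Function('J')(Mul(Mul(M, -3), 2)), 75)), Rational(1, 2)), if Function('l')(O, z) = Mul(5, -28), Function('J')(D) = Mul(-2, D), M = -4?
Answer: Mul(2, Pow(6067, Rational(1, 2))) ≈ 155.78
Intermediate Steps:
Function('l')(O, z) = -140
Pow(Add(24408, Function('l')(Function('J')(Mul(Mul(M, -3), 2)), 75)), Rational(1, 2)) = Pow(Add(24408, -140), Rational(1, 2)) = Pow(24268, Rational(1, 2)) = Mul(2, Pow(6067, Rational(1, 2)))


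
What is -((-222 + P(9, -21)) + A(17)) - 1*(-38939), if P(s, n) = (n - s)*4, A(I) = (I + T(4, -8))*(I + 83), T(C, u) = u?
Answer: 38381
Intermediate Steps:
A(I) = (-8 + I)*(83 + I) (A(I) = (I - 8)*(I + 83) = (-8 + I)*(83 + I))
P(s, n) = -4*s + 4*n
-((-222 + P(9, -21)) + A(17)) - 1*(-38939) = -((-222 + (-4*9 + 4*(-21))) + (-664 + 17**2 + 75*17)) - 1*(-38939) = -((-222 + (-36 - 84)) + (-664 + 289 + 1275)) + 38939 = -((-222 - 120) + 900) + 38939 = -(-342 + 900) + 38939 = -1*558 + 38939 = -558 + 38939 = 38381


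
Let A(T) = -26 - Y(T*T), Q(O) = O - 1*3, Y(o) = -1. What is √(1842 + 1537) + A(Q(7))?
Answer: -25 + √3379 ≈ 33.129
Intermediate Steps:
Q(O) = -3 + O (Q(O) = O - 3 = -3 + O)
A(T) = -25 (A(T) = -26 - 1*(-1) = -26 + 1 = -25)
√(1842 + 1537) + A(Q(7)) = √(1842 + 1537) - 25 = √3379 - 25 = -25 + √3379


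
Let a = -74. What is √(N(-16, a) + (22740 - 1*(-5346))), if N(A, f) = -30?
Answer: 2*√7014 ≈ 167.50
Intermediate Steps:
√(N(-16, a) + (22740 - 1*(-5346))) = √(-30 + (22740 - 1*(-5346))) = √(-30 + (22740 + 5346)) = √(-30 + 28086) = √28056 = 2*√7014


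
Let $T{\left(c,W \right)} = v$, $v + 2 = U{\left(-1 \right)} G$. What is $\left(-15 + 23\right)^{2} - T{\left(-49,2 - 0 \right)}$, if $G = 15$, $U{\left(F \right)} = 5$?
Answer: $-9$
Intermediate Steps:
$v = 73$ ($v = -2 + 5 \cdot 15 = -2 + 75 = 73$)
$T{\left(c,W \right)} = 73$
$\left(-15 + 23\right)^{2} - T{\left(-49,2 - 0 \right)} = \left(-15 + 23\right)^{2} - 73 = 8^{2} - 73 = 64 - 73 = -9$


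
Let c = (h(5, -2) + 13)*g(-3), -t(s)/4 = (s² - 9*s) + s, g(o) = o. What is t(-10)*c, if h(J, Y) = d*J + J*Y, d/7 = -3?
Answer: -220320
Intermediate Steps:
d = -21 (d = 7*(-3) = -21)
h(J, Y) = -21*J + J*Y
t(s) = -4*s² + 32*s (t(s) = -4*((s² - 9*s) + s) = -4*(s² - 8*s) = -4*s² + 32*s)
c = 306 (c = (5*(-21 - 2) + 13)*(-3) = (5*(-23) + 13)*(-3) = (-115 + 13)*(-3) = -102*(-3) = 306)
t(-10)*c = (4*(-10)*(8 - 1*(-10)))*306 = (4*(-10)*(8 + 10))*306 = (4*(-10)*18)*306 = -720*306 = -220320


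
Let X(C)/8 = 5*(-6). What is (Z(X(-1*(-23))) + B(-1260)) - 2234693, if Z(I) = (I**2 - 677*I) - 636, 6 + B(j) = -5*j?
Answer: -2008955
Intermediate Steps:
B(j) = -6 - 5*j
X(C) = -240 (X(C) = 8*(5*(-6)) = 8*(-30) = -240)
Z(I) = -636 + I**2 - 677*I
(Z(X(-1*(-23))) + B(-1260)) - 2234693 = ((-636 + (-240)**2 - 677*(-240)) + (-6 - 5*(-1260))) - 2234693 = ((-636 + 57600 + 162480) + (-6 + 6300)) - 2234693 = (219444 + 6294) - 2234693 = 225738 - 2234693 = -2008955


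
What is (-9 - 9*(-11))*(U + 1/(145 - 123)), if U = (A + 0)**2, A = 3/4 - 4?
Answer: 84015/88 ≈ 954.72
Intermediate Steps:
A = -13/4 (A = 3*(1/4) - 4 = 3/4 - 4 = -13/4 ≈ -3.2500)
U = 169/16 (U = (-13/4 + 0)**2 = (-13/4)**2 = 169/16 ≈ 10.563)
(-9 - 9*(-11))*(U + 1/(145 - 123)) = (-9 - 9*(-11))*(169/16 + 1/(145 - 123)) = (-9 + 99)*(169/16 + 1/22) = 90*(169/16 + 1/22) = 90*(1867/176) = 84015/88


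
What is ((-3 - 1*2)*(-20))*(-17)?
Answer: -1700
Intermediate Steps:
((-3 - 1*2)*(-20))*(-17) = ((-3 - 2)*(-20))*(-17) = -5*(-20)*(-17) = 100*(-17) = -1700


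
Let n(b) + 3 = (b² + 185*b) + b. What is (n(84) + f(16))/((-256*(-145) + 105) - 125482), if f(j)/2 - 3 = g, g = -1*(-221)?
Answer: -23125/88257 ≈ -0.26202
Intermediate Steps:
g = 221
f(j) = 448 (f(j) = 6 + 2*221 = 6 + 442 = 448)
n(b) = -3 + b² + 186*b (n(b) = -3 + ((b² + 185*b) + b) = -3 + (b² + 186*b) = -3 + b² + 186*b)
(n(84) + f(16))/((-256*(-145) + 105) - 125482) = ((-3 + 84² + 186*84) + 448)/((-256*(-145) + 105) - 125482) = ((-3 + 7056 + 15624) + 448)/((37120 + 105) - 125482) = (22677 + 448)/(37225 - 125482) = 23125/(-88257) = 23125*(-1/88257) = -23125/88257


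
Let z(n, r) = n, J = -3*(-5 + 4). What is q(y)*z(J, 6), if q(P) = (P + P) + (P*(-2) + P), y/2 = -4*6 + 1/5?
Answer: -714/5 ≈ -142.80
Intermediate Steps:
J = 3 (J = -3*(-1) = 3)
y = -238/5 (y = 2*(-4*6 + 1/5) = 2*(-24 + ⅕) = 2*(-119/5) = -238/5 ≈ -47.600)
q(P) = P (q(P) = 2*P + (-2*P + P) = 2*P - P = P)
q(y)*z(J, 6) = -238/5*3 = -714/5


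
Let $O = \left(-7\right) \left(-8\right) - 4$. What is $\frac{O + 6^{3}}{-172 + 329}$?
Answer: $\frac{268}{157} \approx 1.707$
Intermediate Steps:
$O = 52$ ($O = 56 - 4 = 52$)
$\frac{O + 6^{3}}{-172 + 329} = \frac{52 + 6^{3}}{-172 + 329} = \frac{52 + 216}{157} = 268 \cdot \frac{1}{157} = \frac{268}{157}$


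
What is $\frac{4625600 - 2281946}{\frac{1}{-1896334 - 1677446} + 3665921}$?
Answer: $\frac{8375703792120}{13101195151379} \approx 0.63931$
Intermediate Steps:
$\frac{4625600 - 2281946}{\frac{1}{-1896334 - 1677446} + 3665921} = \frac{2343654}{\frac{1}{-3573780} + 3665921} = \frac{2343654}{- \frac{1}{3573780} + 3665921} = \frac{2343654}{\frac{13101195151379}{3573780}} = 2343654 \cdot \frac{3573780}{13101195151379} = \frac{8375703792120}{13101195151379}$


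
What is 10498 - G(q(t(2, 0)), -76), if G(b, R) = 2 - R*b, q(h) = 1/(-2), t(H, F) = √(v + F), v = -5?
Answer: 10534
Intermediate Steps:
t(H, F) = √(-5 + F)
q(h) = -½
G(b, R) = 2 - R*b
10498 - G(q(t(2, 0)), -76) = 10498 - (2 - 1*(-76)*(-½)) = 10498 - (2 - 38) = 10498 - 1*(-36) = 10498 + 36 = 10534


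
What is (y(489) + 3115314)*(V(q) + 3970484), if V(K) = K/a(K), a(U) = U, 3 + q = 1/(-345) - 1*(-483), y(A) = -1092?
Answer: 12364971737670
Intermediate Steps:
q = 165599/345 (q = -3 + (1/(-345) - 1*(-483)) = -3 + (-1/345 + 483) = -3 + 166634/345 = 165599/345 ≈ 480.00)
V(K) = 1 (V(K) = K/K = 1)
(y(489) + 3115314)*(V(q) + 3970484) = (-1092 + 3115314)*(1 + 3970484) = 3114222*3970485 = 12364971737670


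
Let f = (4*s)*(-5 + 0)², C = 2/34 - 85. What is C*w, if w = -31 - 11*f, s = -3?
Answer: -4720436/17 ≈ -2.7767e+5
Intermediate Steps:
C = -1444/17 (C = 2*(1/34) - 85 = 1/17 - 85 = -1444/17 ≈ -84.941)
f = -300 (f = (4*(-3))*(-5 + 0)² = -12*(-5)² = -12*25 = -300)
w = 3269 (w = -31 - 11*(-300) = -31 + 3300 = 3269)
C*w = -1444/17*3269 = -4720436/17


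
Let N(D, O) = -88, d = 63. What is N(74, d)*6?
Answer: -528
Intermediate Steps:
N(74, d)*6 = -88*6 = -528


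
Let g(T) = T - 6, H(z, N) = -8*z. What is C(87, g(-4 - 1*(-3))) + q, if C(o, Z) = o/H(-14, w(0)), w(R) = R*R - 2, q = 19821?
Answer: 2220039/112 ≈ 19822.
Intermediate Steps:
w(R) = -2 + R² (w(R) = R² - 2 = -2 + R²)
g(T) = -6 + T
C(o, Z) = o/112 (C(o, Z) = o/((-8*(-14))) = o/112)
C(87, g(-4 - 1*(-3))) + q = (1/112)*87 + 19821 = 87/112 + 19821 = 2220039/112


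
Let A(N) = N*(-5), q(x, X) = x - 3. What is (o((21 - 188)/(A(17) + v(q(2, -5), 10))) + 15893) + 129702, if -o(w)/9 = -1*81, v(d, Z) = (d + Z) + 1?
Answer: 146324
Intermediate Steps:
q(x, X) = -3 + x
v(d, Z) = 1 + Z + d (v(d, Z) = (Z + d) + 1 = 1 + Z + d)
A(N) = -5*N
o(w) = 729 (o(w) = -(-9)*81 = -9*(-81) = 729)
(o((21 - 188)/(A(17) + v(q(2, -5), 10))) + 15893) + 129702 = (729 + 15893) + 129702 = 16622 + 129702 = 146324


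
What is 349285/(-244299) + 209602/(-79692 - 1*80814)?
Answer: -17877982868/6535242549 ≈ -2.7356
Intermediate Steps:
349285/(-244299) + 209602/(-79692 - 1*80814) = 349285*(-1/244299) + 209602/(-79692 - 80814) = -349285/244299 + 209602/(-160506) = -349285/244299 + 209602*(-1/160506) = -349285/244299 - 104801/80253 = -17877982868/6535242549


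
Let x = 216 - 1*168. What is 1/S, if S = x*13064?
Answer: 1/627072 ≈ 1.5947e-6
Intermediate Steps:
x = 48 (x = 216 - 168 = 48)
S = 627072 (S = 48*13064 = 627072)
1/S = 1/627072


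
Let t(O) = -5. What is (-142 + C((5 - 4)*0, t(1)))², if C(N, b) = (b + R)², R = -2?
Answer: 8649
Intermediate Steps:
C(N, b) = (-2 + b)² (C(N, b) = (b - 2)² = (-2 + b)²)
(-142 + C((5 - 4)*0, t(1)))² = (-142 + (-2 - 5)²)² = (-142 + (-7)²)² = (-142 + 49)² = (-93)² = 8649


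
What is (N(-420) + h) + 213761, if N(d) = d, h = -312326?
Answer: -98985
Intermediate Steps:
(N(-420) + h) + 213761 = (-420 - 312326) + 213761 = -312746 + 213761 = -98985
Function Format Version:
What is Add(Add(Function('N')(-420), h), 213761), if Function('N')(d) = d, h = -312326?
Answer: -98985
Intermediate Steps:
Add(Add(Function('N')(-420), h), 213761) = Add(Add(-420, -312326), 213761) = Add(-312746, 213761) = -98985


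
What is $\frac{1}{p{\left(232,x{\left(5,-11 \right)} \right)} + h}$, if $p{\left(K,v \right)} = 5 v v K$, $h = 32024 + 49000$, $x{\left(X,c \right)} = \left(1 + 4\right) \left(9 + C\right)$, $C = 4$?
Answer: $\frac{1}{4982024} \approx 2.0072 \cdot 10^{-7}$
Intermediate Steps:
$x{\left(X,c \right)} = 65$ ($x{\left(X,c \right)} = \left(1 + 4\right) \left(9 + 4\right) = 5 \cdot 13 = 65$)
$h = 81024$
$p{\left(K,v \right)} = 5 K v^{2}$ ($p{\left(K,v \right)} = 5 v^{2} K = 5 K v^{2}$)
$\frac{1}{p{\left(232,x{\left(5,-11 \right)} \right)} + h} = \frac{1}{5 \cdot 232 \cdot 65^{2} + 81024} = \frac{1}{5 \cdot 232 \cdot 4225 + 81024} = \frac{1}{4901000 + 81024} = \frac{1}{4982024}$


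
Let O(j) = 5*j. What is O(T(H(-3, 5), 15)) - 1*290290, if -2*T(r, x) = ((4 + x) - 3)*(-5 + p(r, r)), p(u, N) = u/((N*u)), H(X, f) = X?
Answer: -870230/3 ≈ -2.9008e+5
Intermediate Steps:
p(u, N) = 1/N (p(u, N) = u*(1/(N*u)) = 1/N)
T(r, x) = -(1 + x)*(-5 + 1/r)/2 (T(r, x) = -((4 + x) - 3)*(-5 + 1/r)/2 = -(1 + x)*(-5 + 1/r)/2)
O(T(H(-3, 5), 15)) - 1*290290 = 5*((½)*(-1 - 1*15 + 5*(-3)*(1 + 15))/(-3)) - 1*290290 = 5*((½)*(-⅓)*(-1 - 15 + 5*(-3)*16)) - 290290 = 5*((½)*(-⅓)*(-1 - 15 - 240)) - 290290 = 5*((½)*(-⅓)*(-256)) - 290290 = 5*(128/3) - 290290 = 640/3 - 290290 = -870230/3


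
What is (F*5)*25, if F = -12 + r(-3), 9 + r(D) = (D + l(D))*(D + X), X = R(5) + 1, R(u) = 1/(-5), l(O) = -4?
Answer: -700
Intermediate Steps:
R(u) = -⅕
X = ⅘ (X = -⅕ + 1 = ⅘ ≈ 0.80000)
r(D) = -9 + (-4 + D)*(⅘ + D) (r(D) = -9 + (D - 4)*(D + ⅘) = -9 + (-4 + D)*(⅘ + D))
F = -28/5 (F = -12 + (-61/5 + (-3)² - 16/5*(-3)) = -12 + (-61/5 + 9 + 48/5) = -12 + 32/5 = -28/5 ≈ -5.6000)
(F*5)*25 = -28/5*5*25 = -28*25 = -700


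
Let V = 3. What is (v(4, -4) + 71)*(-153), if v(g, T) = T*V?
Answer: -9027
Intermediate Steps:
v(g, T) = 3*T (v(g, T) = T*3 = 3*T)
(v(4, -4) + 71)*(-153) = (3*(-4) + 71)*(-153) = (-12 + 71)*(-153) = 59*(-153) = -9027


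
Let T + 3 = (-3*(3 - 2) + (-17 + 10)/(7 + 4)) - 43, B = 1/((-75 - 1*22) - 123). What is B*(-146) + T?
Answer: -5387/110 ≈ -48.973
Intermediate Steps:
B = -1/220 (B = 1/((-75 - 22) - 123) = 1/(-97 - 123) = 1/(-220) = -1/220 ≈ -0.0045455)
T = -546/11 (T = -3 + ((-3*(3 - 2) + (-17 + 10)/(7 + 4)) - 43) = -3 + ((-3*1 - 7/11) - 43) = -3 + ((-3 - 7*1/11) - 43) = -3 + ((-3 - 7/11) - 43) = -3 + (-40/11 - 43) = -3 - 513/11 = -546/11 ≈ -49.636)
B*(-146) + T = -1/220*(-146) - 546/11 = 73/110 - 546/11 = -5387/110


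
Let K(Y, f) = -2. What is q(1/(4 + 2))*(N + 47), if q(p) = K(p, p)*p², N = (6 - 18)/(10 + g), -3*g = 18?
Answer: -22/9 ≈ -2.4444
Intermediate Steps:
g = -6 (g = -⅓*18 = -6)
N = -3 (N = (6 - 18)/(10 - 6) = -12/4 = -12*¼ = -3)
q(p) = -2*p²
q(1/(4 + 2))*(N + 47) = (-2/(4 + 2)²)*(-3 + 47) = -2*(1/6)²*44 = -2*(⅙)²*44 = -2*1/36*44 = -1/18*44 = -22/9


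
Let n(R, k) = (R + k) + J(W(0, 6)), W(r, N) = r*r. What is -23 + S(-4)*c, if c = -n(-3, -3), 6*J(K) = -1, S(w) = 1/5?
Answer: -653/30 ≈ -21.767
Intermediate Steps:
W(r, N) = r²
S(w) = ⅕
J(K) = -⅙ (J(K) = (⅙)*(-1) = -⅙)
n(R, k) = -⅙ + R + k (n(R, k) = (R + k) - ⅙ = -⅙ + R + k)
c = 37/6 (c = -(-⅙ - 3 - 3) = -1*(-37/6) = 37/6 ≈ 6.1667)
-23 + S(-4)*c = -23 + (⅕)*(37/6) = -23 + 37/30 = -653/30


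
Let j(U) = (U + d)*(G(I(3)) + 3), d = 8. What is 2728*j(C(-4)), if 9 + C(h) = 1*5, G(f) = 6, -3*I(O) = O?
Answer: 98208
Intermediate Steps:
I(O) = -O/3
C(h) = -4 (C(h) = -9 + 1*5 = -9 + 5 = -4)
j(U) = 72 + 9*U (j(U) = (U + 8)*(6 + 3) = (8 + U)*9 = 72 + 9*U)
2728*j(C(-4)) = 2728*(72 + 9*(-4)) = 2728*(72 - 36) = 2728*36 = 98208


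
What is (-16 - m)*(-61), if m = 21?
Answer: 2257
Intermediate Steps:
(-16 - m)*(-61) = (-16 - 1*21)*(-61) = (-16 - 21)*(-61) = -37*(-61) = 2257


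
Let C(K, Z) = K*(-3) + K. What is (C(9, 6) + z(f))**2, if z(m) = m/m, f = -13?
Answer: 289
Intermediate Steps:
z(m) = 1
C(K, Z) = -2*K (C(K, Z) = -3*K + K = -2*K)
(C(9, 6) + z(f))**2 = (-2*9 + 1)**2 = (-18 + 1)**2 = (-17)**2 = 289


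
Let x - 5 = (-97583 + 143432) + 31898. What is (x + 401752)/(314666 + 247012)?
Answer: 239752/280839 ≈ 0.85370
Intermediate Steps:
x = 77752 (x = 5 + ((-97583 + 143432) + 31898) = 5 + (45849 + 31898) = 5 + 77747 = 77752)
(x + 401752)/(314666 + 247012) = (77752 + 401752)/(314666 + 247012) = 479504/561678 = 479504*(1/561678) = 239752/280839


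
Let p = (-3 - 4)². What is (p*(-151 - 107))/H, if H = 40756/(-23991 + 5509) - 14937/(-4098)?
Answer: -53194190084/6058197 ≈ -8780.5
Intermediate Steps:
p = 49 (p = (-7)² = 49)
H = 18174591/12623206 (H = 40756/(-18482) - 14937*(-1/4098) = 40756*(-1/18482) + 4979/1366 = -20378/9241 + 4979/1366 = 18174591/12623206 ≈ 1.4398)
(p*(-151 - 107))/H = (49*(-151 - 107))/(18174591/12623206) = (49*(-258))*(12623206/18174591) = -12642*12623206/18174591 = -53194190084/6058197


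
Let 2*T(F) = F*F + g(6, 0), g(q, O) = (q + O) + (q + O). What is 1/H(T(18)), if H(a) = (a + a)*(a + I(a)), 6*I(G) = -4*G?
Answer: 1/18816 ≈ 5.3146e-5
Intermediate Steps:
g(q, O) = 2*O + 2*q (g(q, O) = (O + q) + (O + q) = 2*O + 2*q)
I(G) = -2*G/3 (I(G) = (-4*G)/6 = -2*G/3)
T(F) = 6 + F²/2 (T(F) = (F*F + (2*0 + 2*6))/2 = (F² + (0 + 12))/2 = (F² + 12)/2 = (12 + F²)/2 = 6 + F²/2)
H(a) = 2*a²/3 (H(a) = (a + a)*(a - 2*a/3) = (2*a)*(a/3) = 2*a²/3)
1/H(T(18)) = 1/(2*(6 + (½)*18²)²/3) = 1/(2*(6 + (½)*324)²/3) = 1/(2*(6 + 162)²/3) = 1/((⅔)*168²) = 1/((⅔)*28224) = 1/18816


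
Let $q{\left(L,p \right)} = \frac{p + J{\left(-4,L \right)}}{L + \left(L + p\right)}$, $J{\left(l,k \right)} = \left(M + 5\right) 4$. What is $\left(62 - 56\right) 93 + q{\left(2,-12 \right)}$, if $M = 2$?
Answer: $556$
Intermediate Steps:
$J{\left(l,k \right)} = 28$ ($J{\left(l,k \right)} = \left(2 + 5\right) 4 = 7 \cdot 4 = 28$)
$q{\left(L,p \right)} = \frac{28 + p}{p + 2 L}$ ($q{\left(L,p \right)} = \frac{p + 28}{L + \left(L + p\right)} = \frac{28 + p}{p + 2 L}$)
$\left(62 - 56\right) 93 + q{\left(2,-12 \right)} = \left(62 - 56\right) 93 + \frac{28 - 12}{-12 + 2 \cdot 2} = \left(62 - 56\right) 93 + \frac{1}{-12 + 4} \cdot 16 = 6 \cdot 93 + \frac{1}{-8} \cdot 16 = 558 - 2 = 556$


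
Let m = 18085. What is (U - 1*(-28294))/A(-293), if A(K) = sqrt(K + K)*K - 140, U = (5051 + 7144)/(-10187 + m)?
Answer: -7821737245/99370886593 + 65479114651*I*sqrt(586)/397483546372 ≈ -0.078713 + 3.9878*I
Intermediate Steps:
U = 12195/7898 (U = (5051 + 7144)/(-10187 + 18085) = 12195/7898 ≈ 1.5441)
A(K) = -140 + sqrt(2)*K**(3/2) (A(K) = sqrt(2*K)*K - 140 = (sqrt(2)*sqrt(K))*K - 140 = sqrt(2)*K**(3/2) - 140 = -140 + sqrt(2)*K**(3/2))
(U - 1*(-28294))/A(-293) = (12195/7898 - 1*(-28294))/(-140 + sqrt(2)*(-293)**(3/2)) = (12195/7898 + 28294)/(-140 + sqrt(2)*(-293*I*sqrt(293))) = 223478207/(7898*(-140 - 293*I*sqrt(586)))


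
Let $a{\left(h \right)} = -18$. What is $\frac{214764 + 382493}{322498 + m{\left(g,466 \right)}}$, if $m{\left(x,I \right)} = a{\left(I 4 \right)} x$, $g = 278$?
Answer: $\frac{597257}{317494} \approx 1.8812$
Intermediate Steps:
$m{\left(x,I \right)} = - 18 x$
$\frac{214764 + 382493}{322498 + m{\left(g,466 \right)}} = \frac{214764 + 382493}{322498 - 5004} = \frac{597257}{322498 - 5004} = \frac{597257}{317494}$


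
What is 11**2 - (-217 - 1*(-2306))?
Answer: -1968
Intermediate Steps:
11**2 - (-217 - 1*(-2306)) = 121 - (-217 + 2306) = 121 - 1*2089 = 121 - 2089 = -1968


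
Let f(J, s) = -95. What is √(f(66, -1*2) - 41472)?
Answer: I*√41567 ≈ 203.88*I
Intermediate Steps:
√(f(66, -1*2) - 41472) = √(-95 - 41472) = √(-41567) = I*√41567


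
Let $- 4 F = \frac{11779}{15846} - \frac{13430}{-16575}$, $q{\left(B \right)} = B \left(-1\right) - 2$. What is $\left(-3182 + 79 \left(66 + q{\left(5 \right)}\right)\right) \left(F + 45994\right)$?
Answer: $\frac{93419477144157}{1373320} \approx 6.8025 \cdot 10^{7}$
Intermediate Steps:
$q{\left(B \right)} = -2 - B$ ($q{\left(B \right)} = - B - 2 = -2 - B$)
$F = - \frac{533397}{1373320}$ ($F = - \frac{\frac{11779}{15846} - \frac{13430}{-16575}}{4} = - \frac{11779 \cdot \frac{1}{15846} - - \frac{158}{195}}{4} = - \frac{\frac{11779}{15846} + \frac{158}{195}}{4} = \left(- \frac{1}{4}\right) \frac{533397}{343330} = - \frac{533397}{1373320} \approx -0.3884$)
$\left(-3182 + 79 \left(66 + q{\left(5 \right)}\right)\right) \left(F + 45994\right) = \left(-3182 + 79 \left(66 - 7\right)\right) \left(- \frac{533397}{1373320} + 45994\right) = \left(-3182 + 79 \left(66 - 7\right)\right) \frac{63163946683}{1373320} = \left(-3182 + 79 \cdot 59\right) \frac{63163946683}{1373320} = \left(-3182 + 4661\right) \frac{63163946683}{1373320} = 1479 \cdot \frac{63163946683}{1373320} = \frac{93419477144157}{1373320}$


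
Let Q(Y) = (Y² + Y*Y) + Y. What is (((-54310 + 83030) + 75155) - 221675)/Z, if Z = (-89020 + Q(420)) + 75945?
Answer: -23560/68029 ≈ -0.34632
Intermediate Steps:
Q(Y) = Y + 2*Y² (Q(Y) = (Y² + Y²) + Y = 2*Y² + Y = Y + 2*Y²)
Z = 340145 (Z = (-89020 + 420*(1 + 2*420)) + 75945 = (-89020 + 420*(1 + 840)) + 75945 = (-89020 + 420*841) + 75945 = (-89020 + 353220) + 75945 = 264200 + 75945 = 340145)
(((-54310 + 83030) + 75155) - 221675)/Z = (((-54310 + 83030) + 75155) - 221675)/340145 = ((28720 + 75155) - 221675)*(1/340145) = (103875 - 221675)*(1/340145) = -117800*1/340145 = -23560/68029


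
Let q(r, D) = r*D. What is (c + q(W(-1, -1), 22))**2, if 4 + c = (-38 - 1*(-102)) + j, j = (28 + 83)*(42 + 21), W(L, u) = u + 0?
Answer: 49434961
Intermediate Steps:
W(L, u) = u
j = 6993 (j = 111*63 = 6993)
q(r, D) = D*r
c = 7053 (c = -4 + ((-38 - 1*(-102)) + 6993) = -4 + ((-38 + 102) + 6993) = -4 + (64 + 6993) = -4 + 7057 = 7053)
(c + q(W(-1, -1), 22))**2 = (7053 + 22*(-1))**2 = (7053 - 22)**2 = 7031**2 = 49434961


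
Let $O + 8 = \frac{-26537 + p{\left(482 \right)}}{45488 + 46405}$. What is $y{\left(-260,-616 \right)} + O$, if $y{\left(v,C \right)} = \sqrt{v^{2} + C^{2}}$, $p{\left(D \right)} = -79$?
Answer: $- \frac{253920}{30631} + 4 \sqrt{27941} \approx 660.33$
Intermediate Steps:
$y{\left(v,C \right)} = \sqrt{C^{2} + v^{2}}$
$O = - \frac{253920}{30631}$ ($O = -8 + \frac{-26537 - 79}{45488 + 46405} = -8 - \frac{26616}{91893} = -8 - \frac{8872}{30631} = - \frac{253920}{30631} \approx -8.2896$)
$y{\left(-260,-616 \right)} + O = \sqrt{\left(-616\right)^{2} + \left(-260\right)^{2}} - \frac{253920}{30631} = \sqrt{379456 + 67600} - \frac{253920}{30631} = \sqrt{447056} - \frac{253920}{30631} = 4 \sqrt{27941} - \frac{253920}{30631} = - \frac{253920}{30631} + 4 \sqrt{27941}$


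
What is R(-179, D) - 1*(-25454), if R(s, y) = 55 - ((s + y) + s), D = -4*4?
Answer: 25883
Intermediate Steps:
D = -16
R(s, y) = 55 - y - 2*s (R(s, y) = 55 - (y + 2*s) = 55 + (-y - 2*s) = 55 - y - 2*s)
R(-179, D) - 1*(-25454) = (55 - 1*(-16) - 2*(-179)) - 1*(-25454) = (55 + 16 + 358) + 25454 = 429 + 25454 = 25883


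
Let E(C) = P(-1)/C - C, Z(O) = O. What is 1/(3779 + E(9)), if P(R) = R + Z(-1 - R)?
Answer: 9/33929 ≈ 0.00026526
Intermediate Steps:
P(R) = -1 (P(R) = R + (-1 - R) = -1)
E(C) = -C - 1/C (E(C) = -1/C - C = -C - 1/C)
1/(3779 + E(9)) = 1/(3779 + (-1*9 - 1/9)) = 1/(3779 + (-9 - 1*⅑)) = 1/(3779 + (-9 - ⅑)) = 1/(3779 - 82/9) = 1/(33929/9) = 9/33929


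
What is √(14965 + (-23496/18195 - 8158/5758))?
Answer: 2*√1140467911576509155/17461135 ≈ 122.32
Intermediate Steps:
√(14965 + (-23496/18195 - 8158/5758)) = √(14965 + (-23496*1/18195 - 8158*1/5758)) = √(14965 + (-7832/6065 - 4079/2879)) = √(14965 - 47287463/17461135) = √(261258597812/17461135) = 2*√1140467911576509155/17461135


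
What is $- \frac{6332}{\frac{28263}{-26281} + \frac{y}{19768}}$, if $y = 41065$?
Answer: $- \frac{3289618420256}{520526281} \approx -6319.8$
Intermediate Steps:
$- \frac{6332}{\frac{28263}{-26281} + \frac{y}{19768}} = - \frac{6332}{\frac{28263}{-26281} + \frac{41065}{19768}} = - \frac{6332}{28263 \left(- \frac{1}{26281}\right) + 41065 \cdot \frac{1}{19768}} = - \frac{6332}{- \frac{28263}{26281} + \frac{41065}{19768}} = - \frac{6332}{\frac{520526281}{519522808}} = \left(-6332\right) \frac{519522808}{520526281} = - \frac{3289618420256}{520526281}$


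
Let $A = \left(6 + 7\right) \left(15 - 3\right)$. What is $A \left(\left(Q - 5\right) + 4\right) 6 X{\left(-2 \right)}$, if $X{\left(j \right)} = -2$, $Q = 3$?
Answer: $-3744$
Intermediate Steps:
$A = 156$ ($A = 13 \cdot 12 = 156$)
$A \left(\left(Q - 5\right) + 4\right) 6 X{\left(-2 \right)} = 156 \left(\left(3 - 5\right) + 4\right) 6 \left(-2\right) = 156 \left(-2 + 4\right) \left(-12\right) = 156 \cdot 2 \left(-12\right) = 312 \left(-12\right) = -3744$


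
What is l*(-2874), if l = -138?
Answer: 396612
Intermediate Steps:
l*(-2874) = -138*(-2874) = 396612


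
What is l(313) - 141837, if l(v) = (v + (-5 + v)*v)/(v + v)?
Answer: -283365/2 ≈ -1.4168e+5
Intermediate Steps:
l(v) = (v + v*(-5 + v))/(2*v) (l(v) = (v + v*(-5 + v))/((2*v)) = (v + v*(-5 + v))*(1/(2*v)) = (v + v*(-5 + v))/(2*v))
l(313) - 141837 = (-2 + (½)*313) - 141837 = (-2 + 313/2) - 141837 = 309/2 - 141837 = -283365/2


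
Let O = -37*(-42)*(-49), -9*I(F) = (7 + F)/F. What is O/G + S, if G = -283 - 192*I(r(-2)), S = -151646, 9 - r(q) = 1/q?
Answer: -707194984/4673 ≈ -1.5134e+5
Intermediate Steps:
r(q) = 9 - 1/q
I(F) = -(7 + F)/(9*F)
O = -76146 (O = 1554*(-49) = -76146)
G = -4673/19 (G = -283 - 64*(-7 - (9 - 1/(-2)))/(3*(9 - 1/(-2))) = -283 - 64*(-7 - (9 - 1*(-½)))/(3*(9 - 1*(-½))) = -283 - 64*(-7 - (9 + ½))/(3*(9 + ½)) = -283 - 64*(-7 - 1*19/2)/(3*19/2) = -283 - 64*2*(-7 - 19/2)/(3*19) = -283 - 64*2*(-33)/(3*19*2) = -283 - 192*(-11/57) = -283 + 704/19 = -4673/19 ≈ -245.95)
O/G + S = -76146/(-4673/19) - 151646 = -76146*(-19/4673) - 151646 = 1446774/4673 - 151646 = -707194984/4673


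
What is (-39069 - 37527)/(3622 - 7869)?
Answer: 76596/4247 ≈ 18.035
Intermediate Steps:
(-39069 - 37527)/(3622 - 7869) = -76596/(-4247) = -76596*(-1/4247) = 76596/4247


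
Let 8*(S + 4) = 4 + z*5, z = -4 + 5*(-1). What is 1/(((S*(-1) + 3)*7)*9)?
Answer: 8/6111 ≈ 0.0013091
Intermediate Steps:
z = -9 (z = -4 - 5 = -9)
S = -73/8 (S = -4 + (4 - 9*5)/8 = -4 + (4 - 45)/8 = -4 + (⅛)*(-41) = -4 - 41/8 = -73/8 ≈ -9.1250)
1/(((S*(-1) + 3)*7)*9) = 1/(((-73/8*(-1) + 3)*7)*9) = 1/(((73/8 + 3)*7)*9) = 1/(((97/8)*7)*9) = 1/((679/8)*9) = 1/(6111/8) = 8/6111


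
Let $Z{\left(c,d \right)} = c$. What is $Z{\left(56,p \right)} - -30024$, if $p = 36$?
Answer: $30080$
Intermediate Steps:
$Z{\left(56,p \right)} - -30024 = 56 - -30024 = 56 + 30024 = 30080$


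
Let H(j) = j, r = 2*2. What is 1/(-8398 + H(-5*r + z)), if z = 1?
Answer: -1/8417 ≈ -0.00011881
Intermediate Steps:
r = 4
1/(-8398 + H(-5*r + z)) = 1/(-8398 + (-5*4 + 1)) = 1/(-8398 + (-20 + 1)) = 1/(-8398 - 19) = 1/(-8417) = -1/8417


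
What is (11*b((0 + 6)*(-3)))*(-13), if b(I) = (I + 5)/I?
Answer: -1859/18 ≈ -103.28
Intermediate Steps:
b(I) = (5 + I)/I
(11*b((0 + 6)*(-3)))*(-13) = (11*((5 + (0 + 6)*(-3))/(((0 + 6)*(-3)))))*(-13) = (11*((5 + 6*(-3))/((6*(-3)))))*(-13) = (11*((5 - 18)/(-18)))*(-13) = (11*(-1/18*(-13)))*(-13) = (11*(13/18))*(-13) = (143/18)*(-13) = -1859/18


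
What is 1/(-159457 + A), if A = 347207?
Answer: 1/187750 ≈ 5.3262e-6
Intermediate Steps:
1/(-159457 + A) = 1/(-159457 + 347207) = 1/187750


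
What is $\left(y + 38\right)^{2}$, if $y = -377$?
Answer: $114921$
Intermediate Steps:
$\left(y + 38\right)^{2} = \left(-377 + 38\right)^{2} = \left(-339\right)^{2} = 114921$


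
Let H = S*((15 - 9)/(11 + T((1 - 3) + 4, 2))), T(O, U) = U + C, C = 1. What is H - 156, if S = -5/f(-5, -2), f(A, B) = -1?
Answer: -1077/7 ≈ -153.86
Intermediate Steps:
T(O, U) = 1 + U (T(O, U) = U + 1 = 1 + U)
S = 5 (S = -5/(-1) = -5*(-1) = 5)
H = 15/7 (H = 5*((15 - 9)/(11 + (1 + 2))) = 5*(6/(11 + 3)) = 5*(6/14) = 5*(6*(1/14)) = 5*(3/7) = 15/7 ≈ 2.1429)
H - 156 = 15/7 - 156 = -1077/7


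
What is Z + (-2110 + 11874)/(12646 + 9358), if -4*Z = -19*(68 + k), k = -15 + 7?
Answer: 1570226/5501 ≈ 285.44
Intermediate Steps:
k = -8
Z = 285 (Z = -(-19)*(68 - 8)/4 = -(-19)*60/4 = -1/4*(-1140) = 285)
Z + (-2110 + 11874)/(12646 + 9358) = 285 + (-2110 + 11874)/(12646 + 9358) = 285 + 9764/22004 = 285 + 9764*(1/22004) = 285 + 2441/5501 = 1570226/5501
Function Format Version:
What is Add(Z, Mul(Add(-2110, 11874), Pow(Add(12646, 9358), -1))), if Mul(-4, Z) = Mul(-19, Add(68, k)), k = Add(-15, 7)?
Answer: Rational(1570226, 5501) ≈ 285.44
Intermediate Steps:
k = -8
Z = 285 (Z = Mul(Rational(-1, 4), Mul(-19, Add(68, -8))) = Mul(Rational(-1, 4), Mul(-19, 60)) = Mul(Rational(-1, 4), -1140) = 285)
Add(Z, Mul(Add(-2110, 11874), Pow(Add(12646, 9358), -1))) = Add(285, Mul(Add(-2110, 11874), Pow(Add(12646, 9358), -1))) = Add(285, Mul(9764, Pow(22004, -1))) = Add(285, Mul(9764, Rational(1, 22004))) = Add(285, Rational(2441, 5501)) = Rational(1570226, 5501)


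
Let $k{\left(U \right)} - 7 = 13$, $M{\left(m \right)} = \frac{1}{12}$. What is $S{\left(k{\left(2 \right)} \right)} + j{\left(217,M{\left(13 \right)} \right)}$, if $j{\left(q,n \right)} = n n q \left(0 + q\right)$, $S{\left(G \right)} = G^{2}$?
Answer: $\frac{104689}{144} \approx 727.01$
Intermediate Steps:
$M{\left(m \right)} = \frac{1}{12}$
$k{\left(U \right)} = 20$ ($k{\left(U \right)} = 7 + 13 = 20$)
$j{\left(q,n \right)} = n^{2} q^{2}$ ($j{\left(q,n \right)} = n n q q = n n q^{2} = n^{2} q^{2}$)
$S{\left(k{\left(2 \right)} \right)} + j{\left(217,M{\left(13 \right)} \right)} = 20^{2} + \frac{217^{2}}{144} = 400 + \frac{1}{144} \cdot 47089 = 400 + \frac{47089}{144} = \frac{104689}{144}$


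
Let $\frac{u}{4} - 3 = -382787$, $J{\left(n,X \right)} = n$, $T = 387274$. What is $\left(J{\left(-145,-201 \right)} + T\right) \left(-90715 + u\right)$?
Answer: $-627865555779$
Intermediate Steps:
$u = -1531136$ ($u = 12 + 4 \left(-382787\right) = 12 - 1531148 = -1531136$)
$\left(J{\left(-145,-201 \right)} + T\right) \left(-90715 + u\right) = \left(-145 + 387274\right) \left(-90715 - 1531136\right) = 387129 \left(-1621851\right) = -627865555779$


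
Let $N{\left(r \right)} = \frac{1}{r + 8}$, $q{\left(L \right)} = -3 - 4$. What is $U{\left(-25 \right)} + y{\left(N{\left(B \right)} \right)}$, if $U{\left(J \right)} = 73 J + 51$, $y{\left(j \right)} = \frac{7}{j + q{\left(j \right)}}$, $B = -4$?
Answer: $- \frac{47926}{27} \approx -1775.0$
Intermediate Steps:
$q{\left(L \right)} = -7$
$N{\left(r \right)} = \frac{1}{8 + r}$
$y{\left(j \right)} = \frac{7}{-7 + j}$ ($y{\left(j \right)} = \frac{7}{j - 7} = \frac{7}{-7 + j}$)
$U{\left(J \right)} = 51 + 73 J$
$U{\left(-25 \right)} + y{\left(N{\left(B \right)} \right)} = \left(51 + 73 \left(-25\right)\right) + \frac{7}{-7 + \frac{1}{8 - 4}} = \left(51 - 1825\right) + \frac{7}{-7 + \frac{1}{4}} = -1774 + \frac{7}{-7 + \frac{1}{4}} = -1774 + \frac{7}{- \frac{27}{4}} = -1774 + 7 \left(- \frac{4}{27}\right) = -1774 - \frac{28}{27} = - \frac{47926}{27}$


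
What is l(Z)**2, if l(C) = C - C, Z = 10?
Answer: 0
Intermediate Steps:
l(C) = 0
l(Z)**2 = 0**2 = 0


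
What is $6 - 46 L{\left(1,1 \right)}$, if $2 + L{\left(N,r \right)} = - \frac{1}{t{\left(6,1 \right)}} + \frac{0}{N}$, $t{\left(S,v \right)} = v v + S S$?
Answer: $\frac{3672}{37} \approx 99.243$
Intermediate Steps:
$t{\left(S,v \right)} = S^{2} + v^{2}$ ($t{\left(S,v \right)} = v^{2} + S^{2} = S^{2} + v^{2}$)
$L{\left(N,r \right)} = - \frac{75}{37}$ ($L{\left(N,r \right)} = -2 + \left(- \frac{1}{6^{2} + 1^{2}} + \frac{0}{N}\right) = -2 + \left(- \frac{1}{36 + 1} + 0\right) = -2 + \left(- \frac{1}{37} + 0\right) = -2 - \frac{1}{37} = - \frac{75}{37}$)
$6 - 46 L{\left(1,1 \right)} = 6 - - \frac{3450}{37} = 6 + \frac{3450}{37} = \frac{3672}{37}$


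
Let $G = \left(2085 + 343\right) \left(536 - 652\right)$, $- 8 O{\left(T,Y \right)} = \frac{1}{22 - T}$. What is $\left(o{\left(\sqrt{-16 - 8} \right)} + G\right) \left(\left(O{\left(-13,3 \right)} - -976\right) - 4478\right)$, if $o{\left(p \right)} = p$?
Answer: $\frac{34521630566}{35} - \frac{980561 i \sqrt{6}}{140} \approx 9.8633 \cdot 10^{8} - 17156.0 i$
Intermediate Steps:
$O{\left(T,Y \right)} = - \frac{1}{8 \left(22 - T\right)}$
$G = -281648$ ($G = 2428 \left(-116\right) = -281648$)
$\left(o{\left(\sqrt{-16 - 8} \right)} + G\right) \left(\left(O{\left(-13,3 \right)} - -976\right) - 4478\right) = \left(\sqrt{-16 - 8} - 281648\right) \left(\left(\frac{1}{8 \left(-22 - 13\right)} - -976\right) - 4478\right) = \left(\sqrt{-24} - 281648\right) \left(\left(\frac{1}{8 \left(-35\right)} + 976\right) - 4478\right) = \left(2 i \sqrt{6} - 281648\right) \left(\left(\frac{1}{8} \left(- \frac{1}{35}\right) + 976\right) - 4478\right) = \left(-281648 + 2 i \sqrt{6}\right) \left(\left(- \frac{1}{280} + 976\right) - 4478\right) = \left(-281648 + 2 i \sqrt{6}\right) \left(\frac{273279}{280} - 4478\right) = \left(-281648 + 2 i \sqrt{6}\right) \left(- \frac{980561}{280}\right) = \frac{34521630566}{35} - \frac{980561 i \sqrt{6}}{140}$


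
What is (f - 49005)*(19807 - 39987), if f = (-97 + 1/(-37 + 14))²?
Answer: 422605947780/529 ≈ 7.9888e+8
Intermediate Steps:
f = 4981824/529 (f = (-97 + 1/(-23))² = (-97 - 1/23)² = (-2232/23)² = 4981824/529 ≈ 9417.4)
(f - 49005)*(19807 - 39987) = (4981824/529 - 49005)*(19807 - 39987) = -20941821/529*(-20180) = 422605947780/529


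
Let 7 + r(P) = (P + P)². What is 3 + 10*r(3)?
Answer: 293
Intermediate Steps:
r(P) = -7 + 4*P² (r(P) = -7 + (P + P)² = -7 + (2*P)² = -7 + 4*P²)
3 + 10*r(3) = 3 + 10*(-7 + 4*3²) = 3 + 10*(-7 + 4*9) = 3 + 10*(-7 + 36) = 3 + 10*29 = 3 + 290 = 293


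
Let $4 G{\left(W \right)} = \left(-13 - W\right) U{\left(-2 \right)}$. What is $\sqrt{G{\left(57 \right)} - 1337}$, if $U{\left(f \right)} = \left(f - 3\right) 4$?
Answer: $i \sqrt{987} \approx 31.417 i$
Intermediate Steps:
$U{\left(f \right)} = -12 + 4 f$ ($U{\left(f \right)} = \left(-3 + f\right) 4 = -12 + 4 f$)
$G{\left(W \right)} = 65 + 5 W$ ($G{\left(W \right)} = \frac{\left(-13 - W\right) \left(-12 + 4 \left(-2\right)\right)}{4} = \frac{\left(-13 - W\right) \left(-12 - 8\right)}{4} = \frac{\left(-13 - W\right) \left(-20\right)}{4} = \frac{260 + 20 W}{4} = 65 + 5 W$)
$\sqrt{G{\left(57 \right)} - 1337} = \sqrt{\left(65 + 5 \cdot 57\right) - 1337} = \sqrt{\left(65 + 285\right) - 1337} = \sqrt{350 - 1337} = \sqrt{-987} = i \sqrt{987}$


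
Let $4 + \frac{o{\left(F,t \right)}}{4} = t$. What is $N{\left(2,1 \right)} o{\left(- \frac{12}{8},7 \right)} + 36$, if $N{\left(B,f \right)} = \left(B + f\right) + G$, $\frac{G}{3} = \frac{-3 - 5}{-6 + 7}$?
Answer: $-216$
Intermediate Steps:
$G = -24$ ($G = 3 \frac{-3 - 5}{-6 + 7} = 3 \left(- \frac{8}{1}\right) = 3 \left(\left(-8\right) 1\right) = 3 \left(-8\right) = -24$)
$o{\left(F,t \right)} = -16 + 4 t$
$N{\left(B,f \right)} = -24 + B + f$ ($N{\left(B,f \right)} = \left(B + f\right) - 24 = -24 + B + f$)
$N{\left(2,1 \right)} o{\left(- \frac{12}{8},7 \right)} + 36 = \left(-24 + 2 + 1\right) \left(-16 + 4 \cdot 7\right) + 36 = - 21 \left(-16 + 28\right) + 36 = \left(-21\right) 12 + 36 = -252 + 36 = -216$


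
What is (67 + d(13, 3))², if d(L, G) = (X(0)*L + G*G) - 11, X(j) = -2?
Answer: 1521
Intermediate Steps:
d(L, G) = -11 + G² - 2*L (d(L, G) = (-2*L + G*G) - 11 = (-2*L + G²) - 11 = (G² - 2*L) - 11 = -11 + G² - 2*L)
(67 + d(13, 3))² = (67 + (-11 + 3² - 2*13))² = (67 + (-11 + 9 - 26))² = (67 - 28)² = 39² = 1521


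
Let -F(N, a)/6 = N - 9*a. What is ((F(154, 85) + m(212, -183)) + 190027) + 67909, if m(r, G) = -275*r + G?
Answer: 203119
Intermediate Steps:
m(r, G) = G - 275*r
F(N, a) = -6*N + 54*a (F(N, a) = -6*(N - 9*a) = -6*N + 54*a)
((F(154, 85) + m(212, -183)) + 190027) + 67909 = (((-6*154 + 54*85) + (-183 - 275*212)) + 190027) + 67909 = (((-924 + 4590) + (-183 - 58300)) + 190027) + 67909 = ((3666 - 58483) + 190027) + 67909 = (-54817 + 190027) + 67909 = 135210 + 67909 = 203119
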